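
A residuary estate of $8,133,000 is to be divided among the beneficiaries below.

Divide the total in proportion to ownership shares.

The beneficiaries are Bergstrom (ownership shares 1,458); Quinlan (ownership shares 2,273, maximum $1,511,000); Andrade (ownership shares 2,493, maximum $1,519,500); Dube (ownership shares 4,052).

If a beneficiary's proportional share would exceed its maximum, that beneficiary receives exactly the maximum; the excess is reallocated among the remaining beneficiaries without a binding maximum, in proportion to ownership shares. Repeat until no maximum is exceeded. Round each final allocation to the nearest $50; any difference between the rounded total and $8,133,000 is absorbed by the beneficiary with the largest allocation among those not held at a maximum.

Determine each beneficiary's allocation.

Sum of ownership shares: 10,276.
Unconstrained shares: Bergstrom 1,153,942.58; Quinlan 1,798,979.08; Andrade 1,973,099.36; Dube 3,206,978.98.
Held at cap: Quinlan ($1,511,000), Andrade ($1,519,500); residual $5,102,500 reallocated over remaining ownership shares 5,510.
Shares after redistribution: Bergstrom 1,350,171.51 → $1,350,150; Dube 3,752,328.49 → $3,752,350.

Bergstrom: $1,350,150 | Quinlan: $1,511,000 | Andrade: $1,519,500 | Dube: $3,752,350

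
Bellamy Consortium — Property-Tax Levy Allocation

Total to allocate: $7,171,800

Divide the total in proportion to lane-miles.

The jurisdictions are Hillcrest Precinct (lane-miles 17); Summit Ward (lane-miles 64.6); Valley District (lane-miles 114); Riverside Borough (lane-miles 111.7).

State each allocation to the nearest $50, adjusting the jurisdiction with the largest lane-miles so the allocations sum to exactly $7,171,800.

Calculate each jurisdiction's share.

Hillcrest Precinct: $396,750 · Summit Ward: $1,507,650 · Valley District: $2,660,550 · Riverside Borough: $2,606,850

Lane-miles total: 17 + 64.6 + 114 + 111.7 = 307.3.
Proportional shares: Hillcrest Precinct 396,747.80; Summit Ward 1,507,641.65; Valley District 2,660,544.09; Riverside Borough 2,606,866.45.
After rounding ($50): Hillcrest Precinct $396,750; Summit Ward $1,507,650; Valley District $2,660,550; Riverside Borough $2,606,850. Sum = $7,171,800.
Rounded total matches; no reconciliation needed.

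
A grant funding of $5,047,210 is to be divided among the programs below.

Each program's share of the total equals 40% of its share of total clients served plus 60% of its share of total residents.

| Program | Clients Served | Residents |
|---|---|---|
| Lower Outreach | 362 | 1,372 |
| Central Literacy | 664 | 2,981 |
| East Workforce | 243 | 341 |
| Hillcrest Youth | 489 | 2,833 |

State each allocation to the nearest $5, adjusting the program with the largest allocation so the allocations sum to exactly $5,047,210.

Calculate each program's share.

Lower Outreach: $967,715 | Central Literacy: $1,961,875 | East Workforce: $416,255 | Hillcrest Youth: $1,701,365

Clients served total 1,758; residents total 7,527.
Blended shares (40% clients served + 60% residents): Lower Outreach 0.1917; Central Literacy 0.3887; East Workforce 0.0825; Hillcrest Youth 0.3371.
Raw shares: Lower Outreach 967,714.73; Central Literacy 1,961,877.40; East Workforce 416,254.75; Hillcrest Youth 1,701,363.12.
Rounded to nearest $5: Lower Outreach $967,715; Central Literacy $1,961,875; East Workforce $416,255; Hillcrest Youth $1,701,365. Sum = $5,047,210.
Rounded total matches; no reconciliation needed.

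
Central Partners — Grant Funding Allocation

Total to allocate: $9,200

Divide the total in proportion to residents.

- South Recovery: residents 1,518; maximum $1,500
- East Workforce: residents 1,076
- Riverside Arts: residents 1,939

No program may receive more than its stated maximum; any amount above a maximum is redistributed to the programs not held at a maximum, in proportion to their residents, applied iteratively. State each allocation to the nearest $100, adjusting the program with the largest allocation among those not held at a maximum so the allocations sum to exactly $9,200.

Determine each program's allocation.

South Recovery: $1,500 | East Workforce: $2,700 | Riverside Arts: $5,000

Residents total: 4,533.
Unconstrained shares: South Recovery 3,080.87; East Workforce 2,183.81; Riverside Arts 3,935.32.
Cap binds for South Recovery ($1,500); remaining pool $7,700 reallocated over remaining residents 3,015.
Shares after redistribution: East Workforce 2,747.99 → $2,700; Riverside Arts 4,952.01 → $5,000.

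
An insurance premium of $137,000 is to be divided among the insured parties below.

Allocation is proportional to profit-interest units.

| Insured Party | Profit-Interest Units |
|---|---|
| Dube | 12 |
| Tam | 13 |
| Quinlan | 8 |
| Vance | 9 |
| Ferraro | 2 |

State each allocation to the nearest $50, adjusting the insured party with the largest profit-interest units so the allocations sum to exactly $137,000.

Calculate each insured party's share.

Combined profit-interest units = 12 + 13 + 8 + 9 + 2 = 44.
Unrounded shares: Dube 37,363.64; Tam 40,477.27; Quinlan 24,909.09; Vance 28,022.73; Ferraro 6,227.27.
At nearest $50: Dube $37,350; Tam $40,500; Quinlan $24,900; Vance $28,000; Ferraro $6,250. Sum = $137,000.
Rounded total matches; no reconciliation needed.

Dube: $37,350 | Tam: $40,500 | Quinlan: $24,900 | Vance: $28,000 | Ferraro: $6,250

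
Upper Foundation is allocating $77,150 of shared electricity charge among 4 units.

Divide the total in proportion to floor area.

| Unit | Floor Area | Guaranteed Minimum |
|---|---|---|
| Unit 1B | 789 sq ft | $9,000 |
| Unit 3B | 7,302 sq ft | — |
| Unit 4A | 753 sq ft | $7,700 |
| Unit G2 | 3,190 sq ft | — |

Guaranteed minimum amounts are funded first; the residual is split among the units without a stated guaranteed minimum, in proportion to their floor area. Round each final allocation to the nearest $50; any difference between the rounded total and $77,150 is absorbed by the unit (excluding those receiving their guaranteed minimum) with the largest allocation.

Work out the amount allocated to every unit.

Unit 1B: $9,000; Unit 3B: $42,050; Unit 4A: $7,700; Unit G2: $18,400

Minimums first: Unit 1B $9,000; Unit 4A $7,700. Residual $60,450.
Residual split over remaining floor area 10,492: Unit 3B 42,070.71 → $42,050; Unit G2 18,379.29 → $18,400.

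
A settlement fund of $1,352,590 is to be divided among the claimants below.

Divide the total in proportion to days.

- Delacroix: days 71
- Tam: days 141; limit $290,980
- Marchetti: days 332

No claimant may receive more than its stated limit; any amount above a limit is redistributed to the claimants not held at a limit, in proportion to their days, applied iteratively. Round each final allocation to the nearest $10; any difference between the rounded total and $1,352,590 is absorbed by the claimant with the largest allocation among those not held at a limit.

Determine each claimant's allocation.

Delacroix: $187,030 · Tam: $290,980 · Marchetti: $874,580

Combined days = 544.
Proportional shares (ignoring caps): Delacroix 176,532.89; Tam 350,579.39; Marchetti 825,477.72.
Cap binds for Tam ($290,980); remaining pool $1,061,610 reallocated over remaining days 403.
Remaining shares: Delacroix 187,033.03 → $187,030; Marchetti 874,576.97 → $874,580.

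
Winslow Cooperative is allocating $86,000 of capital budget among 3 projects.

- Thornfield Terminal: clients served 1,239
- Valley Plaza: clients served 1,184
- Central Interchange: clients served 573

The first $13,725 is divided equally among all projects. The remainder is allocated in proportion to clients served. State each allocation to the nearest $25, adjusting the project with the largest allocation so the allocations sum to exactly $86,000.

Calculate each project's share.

Thornfield Terminal: $34,450; Valley Plaza: $33,150; Central Interchange: $18,400

$13,725 shared equally gives $4,575 per project.
Remainder $72,275 by clients served (total 2,996): Thornfield Terminal 29,889.43 → $29,900; Valley Plaza 28,562.62 → $28,575; Central Interchange 13,822.96 → $13,825.
Rounding difference −$25 on remainder applied to Thornfield Terminal.
Totals: Thornfield Terminal $4,575 + $29,875 = $34,450; Valley Plaza $4,575 + $28,575 = $33,150; Central Interchange $4,575 + $13,825 = $18,400.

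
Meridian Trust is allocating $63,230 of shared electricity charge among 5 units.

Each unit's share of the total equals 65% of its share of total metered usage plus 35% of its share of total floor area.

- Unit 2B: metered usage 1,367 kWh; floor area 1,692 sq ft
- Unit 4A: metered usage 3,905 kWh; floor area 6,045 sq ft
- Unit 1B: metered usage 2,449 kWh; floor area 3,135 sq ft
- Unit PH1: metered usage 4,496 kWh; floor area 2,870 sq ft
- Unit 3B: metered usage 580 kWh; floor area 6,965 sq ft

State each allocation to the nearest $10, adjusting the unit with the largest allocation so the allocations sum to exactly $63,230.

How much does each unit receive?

Totals — metered usage 12,797, floor area 20,707.
Composite weights (65% metered usage + 35% floor area): Unit 2B 0.0980; Unit 4A 0.3005; Unit 1B 0.1774; Unit PH1 0.2769; Unit 3B 0.1472.
Pro-rata amounts: Unit 2B 6,198.64; Unit 4A 19,002.06; Unit 1B 11,215.85; Unit PH1 17,506.88; Unit 3B 9,306.57.
At nearest $10: Unit 2B $6,200; Unit 4A $19,000; Unit 1B $11,220; Unit PH1 $17,510; Unit 3B $9,310. Sum = $63,240.
Difference $63,230 − $63,240 = −$10 applied to largest allocation (Unit 4A): Unit 4A becomes $18,990.

Unit 2B: $6,200 · Unit 4A: $18,990 · Unit 1B: $11,220 · Unit PH1: $17,510 · Unit 3B: $9,310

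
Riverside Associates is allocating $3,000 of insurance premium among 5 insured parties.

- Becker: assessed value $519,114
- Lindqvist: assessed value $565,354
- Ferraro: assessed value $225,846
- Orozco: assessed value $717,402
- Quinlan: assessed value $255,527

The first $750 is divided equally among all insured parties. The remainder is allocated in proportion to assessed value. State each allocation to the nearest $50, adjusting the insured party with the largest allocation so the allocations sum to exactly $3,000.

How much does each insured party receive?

$750 shared equally gives $150 per insured party.
Remainder $2,250 by assessed value (total 2,283,243): Becker 511.56 → $500; Lindqvist 557.12 → $550; Ferraro 222.56 → $200; Orozco 706.96 → $700; Quinlan 251.81 → $250.
Rounding difference +$50 on remainder applied to Orozco.
Totals: Becker $150 + $500 = $650; Lindqvist $150 + $550 = $700; Ferraro $150 + $200 = $350; Orozco $150 + $750 = $900; Quinlan $150 + $250 = $400.

Becker: $650 | Lindqvist: $700 | Ferraro: $350 | Orozco: $900 | Quinlan: $400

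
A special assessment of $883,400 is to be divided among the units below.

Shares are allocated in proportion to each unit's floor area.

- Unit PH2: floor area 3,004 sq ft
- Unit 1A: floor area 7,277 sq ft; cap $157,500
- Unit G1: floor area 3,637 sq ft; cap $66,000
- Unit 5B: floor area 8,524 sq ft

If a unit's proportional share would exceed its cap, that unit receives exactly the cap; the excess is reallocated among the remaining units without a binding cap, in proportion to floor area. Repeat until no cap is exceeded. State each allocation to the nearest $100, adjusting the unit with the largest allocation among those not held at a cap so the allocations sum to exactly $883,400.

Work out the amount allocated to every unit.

Unit PH2: $172,000 · Unit 1A: $157,500 · Unit G1: $66,000 · Unit 5B: $487,900

Total floor area = 22,442.
Unconstrained shares: Unit PH2 118,248.53; Unit 1A 286,449.59; Unit G1 143,165.75; Unit 5B 335,536.12.
Held at cap: Unit 1A ($157,500), Unit G1 ($66,000); balance $659,900 reallocated over remaining floor area 11,528.
Redistributed shares: Unit PH2 171,958.67 → $172,000; Unit 5B 487,941.33 → $487,900.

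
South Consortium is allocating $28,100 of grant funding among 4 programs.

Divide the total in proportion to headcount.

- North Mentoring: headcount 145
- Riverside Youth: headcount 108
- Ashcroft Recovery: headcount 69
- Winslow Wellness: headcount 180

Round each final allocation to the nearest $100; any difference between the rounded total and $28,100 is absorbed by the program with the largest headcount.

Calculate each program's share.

North Mentoring: $8,100; Riverside Youth: $6,000; Ashcroft Recovery: $3,900; Winslow Wellness: $10,100

Total headcount = 145 + 108 + 69 + 180 = 502.
Pro-rata amounts: North Mentoring 8,116.53; Riverside Youth 6,045.42; Ashcroft Recovery 3,862.35; Winslow Wellness 10,075.70.
Rounded to nearest $100: North Mentoring $8,100; Riverside Youth $6,000; Ashcroft Recovery $3,900; Winslow Wellness $10,100. Sum = $28,100.
No rounding difference to absorb.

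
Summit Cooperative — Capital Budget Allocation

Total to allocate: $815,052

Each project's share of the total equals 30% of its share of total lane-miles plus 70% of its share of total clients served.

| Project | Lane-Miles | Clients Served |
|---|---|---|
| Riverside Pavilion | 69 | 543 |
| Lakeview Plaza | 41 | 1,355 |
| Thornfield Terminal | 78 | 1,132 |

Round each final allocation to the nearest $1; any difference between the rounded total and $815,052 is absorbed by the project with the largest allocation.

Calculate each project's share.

Totals — lane-miles 188, clients served 3,030.
Combined weights (30% lane-miles + 70% clients served): Riverside Pavilion 0.2356; Lakeview Plaza 0.3785; Thornfield Terminal 0.3860.
Proportional shares: Riverside Pavilion 191,987.07; Lakeview Plaza 308,466.08; Thornfield Terminal 314,598.85.
At nearest $1: Riverside Pavilion $191,987; Lakeview Plaza $308,466; Thornfield Terminal $314,599. Sum = $815,052.
No rounding difference to absorb.

Riverside Pavilion: $191,987 · Lakeview Plaza: $308,466 · Thornfield Terminal: $314,599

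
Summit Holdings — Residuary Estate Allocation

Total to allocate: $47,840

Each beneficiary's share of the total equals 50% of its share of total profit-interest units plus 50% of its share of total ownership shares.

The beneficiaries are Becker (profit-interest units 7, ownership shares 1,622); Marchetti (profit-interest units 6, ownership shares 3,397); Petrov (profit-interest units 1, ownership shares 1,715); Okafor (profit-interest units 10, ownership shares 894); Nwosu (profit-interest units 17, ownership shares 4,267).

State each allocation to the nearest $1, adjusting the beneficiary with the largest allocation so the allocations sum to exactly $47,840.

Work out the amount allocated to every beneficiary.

Profit-interest units total 41; ownership shares total 11,895.
Composite weights (50% profit-interest units + 50% ownership shares): Becker 0.1535; Marchetti 0.2160; Petrov 0.0843; Okafor 0.1595; Nwosu 0.3867.
Pro-rata amounts: Becker 7,345.63; Marchetti 10,331.61; Petrov 4,032.16; Okafor 7,631.92; Nwosu 18,498.68.
After rounding ($1): Becker $7,346; Marchetti $10,332; Petrov $4,032; Okafor $7,632; Nwosu $18,499. Sum = $47,841.
Difference $47,840 − $47,841 = −$1 applied to largest allocation (Nwosu): Nwosu becomes $18,498.

Becker: $7,346 | Marchetti: $10,332 | Petrov: $4,032 | Okafor: $7,632 | Nwosu: $18,498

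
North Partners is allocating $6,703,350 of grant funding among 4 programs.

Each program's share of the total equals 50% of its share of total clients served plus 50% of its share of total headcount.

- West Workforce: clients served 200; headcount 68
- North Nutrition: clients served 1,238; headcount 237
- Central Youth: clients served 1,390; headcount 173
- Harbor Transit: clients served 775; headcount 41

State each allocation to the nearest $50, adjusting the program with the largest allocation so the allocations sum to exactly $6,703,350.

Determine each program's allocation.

West Workforce: $625,200 · North Nutrition: $2,682,200 · Central Youth: $2,410,250 · Harbor Transit: $985,700

Clients served total 3,603; headcount total 519.
Blended shares (50% clients served + 50% headcount): West Workforce 0.0933; North Nutrition 0.4001; Central Youth 0.3596; Harbor Transit 0.1470.
Pro-rata amounts: West Workforce 625,189.59; North Nutrition 2,682,177.76; Central Youth 2,410,266.42; Harbor Transit 985,716.23.
After rounding ($50): West Workforce $625,200; North Nutrition $2,682,200; Central Youth $2,410,250; Harbor Transit $985,700. Sum = $6,703,350.
Rounded total matches; no reconciliation needed.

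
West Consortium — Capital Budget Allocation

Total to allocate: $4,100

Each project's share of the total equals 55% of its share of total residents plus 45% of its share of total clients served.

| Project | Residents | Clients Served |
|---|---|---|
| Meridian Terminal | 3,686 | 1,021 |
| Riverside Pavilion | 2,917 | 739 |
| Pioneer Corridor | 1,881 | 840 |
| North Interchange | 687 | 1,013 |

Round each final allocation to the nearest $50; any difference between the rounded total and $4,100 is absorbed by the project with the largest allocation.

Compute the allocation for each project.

Totals — residents 9,171, clients served 3,613.
Blended shares (55% residents + 45% clients served): Meridian Terminal 0.3482; Riverside Pavilion 0.2670; Pioneer Corridor 0.2174; North Interchange 0.1674.
Unrounded shares: Meridian Terminal 1,427.71; Riverside Pavilion 1,094.62; Pioneer Corridor 891.46; North Interchange 686.22.
At nearest $50: Meridian Terminal $1,450; Riverside Pavilion $1,100; Pioneer Corridor $900; North Interchange $700. Sum = $4,150.
Difference $4,100 − $4,150 = −$50 applied to largest allocation (Meridian Terminal): Meridian Terminal becomes $1,400.

Meridian Terminal: $1,400; Riverside Pavilion: $1,100; Pioneer Corridor: $900; North Interchange: $700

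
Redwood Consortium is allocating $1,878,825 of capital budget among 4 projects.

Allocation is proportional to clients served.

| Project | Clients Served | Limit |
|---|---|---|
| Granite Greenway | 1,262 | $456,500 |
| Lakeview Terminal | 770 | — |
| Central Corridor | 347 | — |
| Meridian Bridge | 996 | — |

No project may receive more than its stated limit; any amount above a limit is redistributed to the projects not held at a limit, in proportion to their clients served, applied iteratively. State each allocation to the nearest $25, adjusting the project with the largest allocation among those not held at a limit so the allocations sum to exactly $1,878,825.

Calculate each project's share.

Total clients served = 3,375.
Pro-rata shares before constraints: Granite Greenway 702,541.38; Lakeview Terminal 428,650.44; Central Corridor 193,171.04; Meridian Bridge 554,462.13.
Capped: Granite Greenway ($456,500); remaining pool $1,422,325 reallocated over remaining clients served 2,113.
Remaining shares: Lakeview Terminal 518,310.58 → $518,300; Central Corridor 233,576.33 → $233,575; Meridian Bridge 670,438.10 → $670,450.

Granite Greenway: $456,500 · Lakeview Terminal: $518,300 · Central Corridor: $233,575 · Meridian Bridge: $670,450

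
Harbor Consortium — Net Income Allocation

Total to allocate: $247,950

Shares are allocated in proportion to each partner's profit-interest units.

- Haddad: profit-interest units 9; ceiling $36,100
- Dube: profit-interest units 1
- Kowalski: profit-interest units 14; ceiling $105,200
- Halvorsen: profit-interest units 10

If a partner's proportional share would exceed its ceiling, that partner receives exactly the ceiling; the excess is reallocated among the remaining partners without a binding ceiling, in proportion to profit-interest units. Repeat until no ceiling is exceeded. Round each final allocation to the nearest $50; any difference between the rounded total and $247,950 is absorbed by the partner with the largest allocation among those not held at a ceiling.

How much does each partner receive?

Haddad: $36,100; Dube: $9,700; Kowalski: $105,200; Halvorsen: $96,950

Total profit-interest units = 34.
Pro-rata shares before constraints: Haddad 65,633.82; Dube 7,292.65; Kowalski 102,097.06; Halvorsen 72,926.47.
Capped: Haddad ($36,100); residual $211,850 reallocated over remaining profit-interest units 25.
Capped: Kowalski ($105,200); residual $106,650 reallocated over remaining profit-interest units 11.
Redistributed shares: Dube 9,695.45 → $9,700; Halvorsen 96,954.55 → $96,950.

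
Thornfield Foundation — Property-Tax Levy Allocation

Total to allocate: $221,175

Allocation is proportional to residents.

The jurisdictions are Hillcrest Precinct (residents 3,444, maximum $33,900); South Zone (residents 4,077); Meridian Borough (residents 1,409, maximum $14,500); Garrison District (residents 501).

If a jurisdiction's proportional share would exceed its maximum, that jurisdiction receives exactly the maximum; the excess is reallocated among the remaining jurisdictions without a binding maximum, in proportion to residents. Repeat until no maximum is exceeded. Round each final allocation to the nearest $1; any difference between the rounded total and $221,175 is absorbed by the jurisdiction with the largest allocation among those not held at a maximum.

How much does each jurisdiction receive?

Sum of residents: 9,431.
Unconstrained shares: Hillcrest Precinct 80,768.39; South Zone 95,613.45; Meridian Borough 33,043.75; Garrison District 11,749.41.
Cap binds for Hillcrest Precinct ($33,900), Meridian Borough ($14,500); balance $172,775 reallocated over remaining residents 4,578.
Redistributed shares: South Zone 153,867.12 → $153,867; Garrison District 18,907.88 → $18,908.

Hillcrest Precinct: $33,900 · South Zone: $153,867 · Meridian Borough: $14,500 · Garrison District: $18,908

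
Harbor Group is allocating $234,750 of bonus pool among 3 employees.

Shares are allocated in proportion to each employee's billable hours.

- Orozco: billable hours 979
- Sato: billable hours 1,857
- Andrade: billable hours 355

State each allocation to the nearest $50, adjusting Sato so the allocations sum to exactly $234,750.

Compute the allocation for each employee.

Orozco: $72,000 · Sato: $136,650 · Andrade: $26,100

Total billable hours = 3,191.
Pro-rata amounts: Orozco 979/3,191 × $234,750 = 72,021.39; Sato 1,857/3,191 × $234,750 = 136,612.58; Andrade 355/3,191 × $234,750 = 26,116.03.
At nearest $50: Orozco $72,000; Sato $136,600; Andrade $26,100. Sum = $234,700.
Difference $234,750 − $234,700 = +$50 applied to Sato: Sato becomes $136,650.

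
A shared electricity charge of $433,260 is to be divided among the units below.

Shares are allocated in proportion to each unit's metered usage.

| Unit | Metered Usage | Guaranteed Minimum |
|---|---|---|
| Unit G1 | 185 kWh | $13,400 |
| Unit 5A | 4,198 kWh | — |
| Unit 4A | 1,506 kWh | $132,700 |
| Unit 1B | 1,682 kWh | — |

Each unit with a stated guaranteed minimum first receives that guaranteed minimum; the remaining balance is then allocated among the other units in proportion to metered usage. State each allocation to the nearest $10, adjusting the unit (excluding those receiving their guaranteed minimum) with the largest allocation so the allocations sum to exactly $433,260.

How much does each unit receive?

Guaranteed amounts: Unit G1 $13,400; Unit 4A $132,700. Residual $287,160.
Residual split over remaining metered usage 5,880: Unit 5A 205,016.61 → $205,020; Unit 1B 82,143.39 → $82,140.

Unit G1: $13,400 · Unit 5A: $205,020 · Unit 4A: $132,700 · Unit 1B: $82,140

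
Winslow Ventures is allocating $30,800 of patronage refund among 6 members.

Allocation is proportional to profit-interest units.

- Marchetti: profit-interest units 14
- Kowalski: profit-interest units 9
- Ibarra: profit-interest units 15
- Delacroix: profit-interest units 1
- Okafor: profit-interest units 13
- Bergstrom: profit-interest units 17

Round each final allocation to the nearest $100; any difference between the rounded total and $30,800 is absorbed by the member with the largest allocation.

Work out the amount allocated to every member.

Total profit-interest units = 69.
Pro-rata amounts: Marchetti 14/69 × $30,800 = 6,249.28; Kowalski 9/69 × $30,800 = 4,017.39; Ibarra 15/69 × $30,800 = 6,695.65; Delacroix 1/69 × $30,800 = 446.38; Okafor 13/69 × $30,800 = 5,802.90; Bergstrom 17/69 × $30,800 = 7,588.41.
After rounding ($100): Marchetti $6,200; Kowalski $4,000; Ibarra $6,700; Delacroix $400; Okafor $5,800; Bergstrom $7,600. Sum = $30,700.
Difference $30,800 − $30,700 = +$100 applied to largest allocation (Bergstrom): Bergstrom becomes $7,700.

Marchetti: $6,200; Kowalski: $4,000; Ibarra: $6,700; Delacroix: $400; Okafor: $5,800; Bergstrom: $7,700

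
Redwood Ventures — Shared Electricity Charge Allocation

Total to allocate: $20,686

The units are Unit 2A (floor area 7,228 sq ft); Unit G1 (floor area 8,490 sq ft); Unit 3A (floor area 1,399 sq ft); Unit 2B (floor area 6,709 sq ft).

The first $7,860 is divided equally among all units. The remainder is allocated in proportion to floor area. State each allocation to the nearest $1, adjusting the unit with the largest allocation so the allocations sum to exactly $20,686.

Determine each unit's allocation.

Unit 2A: $5,856; Unit G1: $6,535; Unit 3A: $2,718; Unit 2B: $5,577

Equal tier: $7,860 ÷ 4 = $1,965 apiece.
Remainder $12,826 by floor area (total 23,826): Unit 2A 3,890.97 → $3,891; Unit G1 4,570.33 → $4,570; Unit 3A 753.11 → $753; Unit 2B 3,611.59 → $3,612.
Totals: Unit 2A $1,965 + $3,891 = $5,856; Unit G1 $1,965 + $4,570 = $6,535; Unit 3A $1,965 + $753 = $2,718; Unit 2B $1,965 + $3,612 = $5,577.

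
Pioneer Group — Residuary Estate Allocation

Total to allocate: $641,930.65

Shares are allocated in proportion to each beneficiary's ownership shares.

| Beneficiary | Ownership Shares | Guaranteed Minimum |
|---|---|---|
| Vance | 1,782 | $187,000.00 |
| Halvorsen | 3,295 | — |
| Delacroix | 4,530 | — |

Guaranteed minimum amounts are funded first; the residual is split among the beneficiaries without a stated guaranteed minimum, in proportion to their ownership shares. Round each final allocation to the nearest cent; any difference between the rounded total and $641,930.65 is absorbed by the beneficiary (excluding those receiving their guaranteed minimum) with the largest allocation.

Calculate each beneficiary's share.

Vance: $187,000.00 · Halvorsen: $191,565.05 · Delacroix: $263,365.60

Guaranteed amounts: Vance $187,000.00. Residual $454,930.65.
Residual split over remaining ownership shares 7,825: Halvorsen 191,565.0469 → $191,565.05; Delacroix 263,365.6031 → $263,365.60.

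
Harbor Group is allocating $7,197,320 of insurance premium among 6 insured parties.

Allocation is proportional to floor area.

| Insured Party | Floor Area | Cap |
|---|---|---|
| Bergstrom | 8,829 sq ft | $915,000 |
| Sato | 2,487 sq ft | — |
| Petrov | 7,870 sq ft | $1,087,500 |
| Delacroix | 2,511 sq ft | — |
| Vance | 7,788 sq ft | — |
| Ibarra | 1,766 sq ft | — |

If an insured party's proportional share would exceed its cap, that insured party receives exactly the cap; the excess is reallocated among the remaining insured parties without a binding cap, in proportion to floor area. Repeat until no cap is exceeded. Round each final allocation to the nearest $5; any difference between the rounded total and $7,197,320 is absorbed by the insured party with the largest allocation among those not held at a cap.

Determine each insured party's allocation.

Sum of floor area: 31,251.
Pro-rata shares before constraints: Bergstrom 2,033,379.36; Sato 572,773.19; Petrov 1,812,515.07; Delacroix 578,300.55; Vance 1,793,629.90; Ibarra 406,721.93.
Held at cap: Bergstrom ($915,000), Petrov ($1,087,500); remaining pool $5,194,820 reallocated over remaining floor area 14,552.
Shares after redistribution: Sato 887,817.30 → $887,815; Delacroix 896,384.90 → $896,385; Vance 2,780,185.42 → $2,780,185; Ibarra 630,432.39 → $630,430.
Rounding difference +$5 applied to Vance → $2,780,190.

Bergstrom: $915,000 · Sato: $887,815 · Petrov: $1,087,500 · Delacroix: $896,385 · Vance: $2,780,190 · Ibarra: $630,430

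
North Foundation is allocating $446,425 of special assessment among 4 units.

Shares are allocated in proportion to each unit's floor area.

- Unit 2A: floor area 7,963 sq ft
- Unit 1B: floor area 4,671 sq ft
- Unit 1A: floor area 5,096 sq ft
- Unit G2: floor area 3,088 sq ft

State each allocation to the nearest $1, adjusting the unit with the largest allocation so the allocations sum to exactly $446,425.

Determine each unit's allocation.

Floor area total: 20,818.
Raw shares: Unit 2A 7,963/20,818 × $446,425 = 170,760.03; Unit 1B 4,671/20,818 × $446,425 = 100,165.78; Unit 1A 5,096/20,818 × $446,425 = 109,279.56; Unit G2 3,088/20,818 × $446,425 = 66,219.64.
Rounded to nearest $1: Unit 2A $170,760; Unit 1B $100,166; Unit 1A $109,280; Unit G2 $66,220. Sum = $446,426.
Difference $446,425 − $446,426 = −$1 applied to largest allocation (Unit 2A): Unit 2A becomes $170,759.

Unit 2A: $170,759 · Unit 1B: $100,166 · Unit 1A: $109,280 · Unit G2: $66,220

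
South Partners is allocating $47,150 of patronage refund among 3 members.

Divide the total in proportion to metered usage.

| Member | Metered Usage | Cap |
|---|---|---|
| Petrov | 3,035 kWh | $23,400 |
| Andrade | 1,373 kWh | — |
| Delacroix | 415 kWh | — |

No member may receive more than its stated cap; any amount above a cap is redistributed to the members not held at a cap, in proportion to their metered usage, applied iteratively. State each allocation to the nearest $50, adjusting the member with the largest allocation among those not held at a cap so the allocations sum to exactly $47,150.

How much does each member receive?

Metered usage total: 4,823.
Pro-rata shares before constraints: Petrov 29,670.38; Andrade 13,422.55; Delacroix 4,057.07.
Capped: Petrov ($23,400); residual $23,750 reallocated over remaining metered usage 1,788.
Shares after redistribution: Andrade 18,237.56 → $18,250; Delacroix 5,512.44 → $5,500.

Petrov: $23,400; Andrade: $18,250; Delacroix: $5,500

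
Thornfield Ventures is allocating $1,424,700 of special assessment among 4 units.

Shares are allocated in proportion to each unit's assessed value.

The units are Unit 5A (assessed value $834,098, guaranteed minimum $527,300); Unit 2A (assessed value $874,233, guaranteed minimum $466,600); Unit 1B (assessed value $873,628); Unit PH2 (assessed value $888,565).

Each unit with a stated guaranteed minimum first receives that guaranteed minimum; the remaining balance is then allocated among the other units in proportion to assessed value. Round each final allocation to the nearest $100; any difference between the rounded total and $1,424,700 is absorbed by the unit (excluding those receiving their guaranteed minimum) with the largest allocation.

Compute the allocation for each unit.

Unit 5A: $527,300 · Unit 2A: $466,600 · Unit 1B: $213,600 · Unit PH2: $217,200

Guaranteed amounts: Unit 5A $527,300; Unit 2A $466,600. Residual $430,800.
Residual split over remaining assessed value 1,762,193: Unit 1B 213,574.19 → $213,600; Unit PH2 217,225.81 → $217,200.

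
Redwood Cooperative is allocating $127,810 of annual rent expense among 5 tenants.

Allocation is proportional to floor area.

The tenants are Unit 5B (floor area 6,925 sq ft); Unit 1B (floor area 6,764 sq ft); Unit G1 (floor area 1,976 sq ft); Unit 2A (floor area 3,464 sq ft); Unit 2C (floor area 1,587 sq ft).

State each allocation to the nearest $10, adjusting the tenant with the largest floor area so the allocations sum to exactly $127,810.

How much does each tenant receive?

Total floor area = 20,716.
Raw shares: Unit 5B 6,925/20,716 × $127,810 = 42,724.67; Unit 1B 6,764/20,716 × $127,810 = 41,731.36; Unit G1 1,976/20,716 × $127,810 = 12,191.18; Unit 2A 3,464/20,716 × $127,810 = 21,371.59; Unit 2C 1,587/20,716 × $127,810 = 9,791.20.
After rounding ($10): Unit 5B $42,720; Unit 1B $41,730; Unit G1 $12,190; Unit 2A $21,370; Unit 2C $9,790. Sum = $127,800.
Difference $127,810 − $127,800 = +$10 applied to largest floor area (Unit 5B): Unit 5B becomes $42,730.

Unit 5B: $42,730; Unit 1B: $41,730; Unit G1: $12,190; Unit 2A: $21,370; Unit 2C: $9,790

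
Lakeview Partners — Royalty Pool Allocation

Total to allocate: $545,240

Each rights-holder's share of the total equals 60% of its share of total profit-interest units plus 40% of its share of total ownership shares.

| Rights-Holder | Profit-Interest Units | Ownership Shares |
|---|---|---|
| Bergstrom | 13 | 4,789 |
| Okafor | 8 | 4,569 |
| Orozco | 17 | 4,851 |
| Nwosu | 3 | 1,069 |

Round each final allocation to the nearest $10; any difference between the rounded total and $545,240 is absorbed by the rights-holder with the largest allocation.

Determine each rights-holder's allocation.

Bergstrom: $172,090; Okafor: $129,060; Orozco: $204,890; Nwosu: $39,200

Totals — profit-interest units 41, ownership shares 15,278.
Combined weights (60% profit-interest units + 40% ownership shares): Bergstrom 0.3156; Okafor 0.2367; Orozco 0.3758; Nwosu 0.0719.
Pro-rata amounts: Bergstrom 172,092.36; Okafor 129,056.21; Orozco 204,893.91; Nwosu 39,197.52.
At nearest $10: Bergstrom $172,090; Okafor $129,060; Orozco $204,890; Nwosu $39,200. Sum = $545,240.
No rounding difference to absorb.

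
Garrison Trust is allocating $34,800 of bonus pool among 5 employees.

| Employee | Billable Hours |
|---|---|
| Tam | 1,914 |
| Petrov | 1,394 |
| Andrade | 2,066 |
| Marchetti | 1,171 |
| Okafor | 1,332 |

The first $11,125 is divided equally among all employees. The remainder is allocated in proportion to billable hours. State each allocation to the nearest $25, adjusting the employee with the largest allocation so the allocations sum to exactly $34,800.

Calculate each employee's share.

First tranche $11,125 split equally: $2,225 each.
Remainder $23,675 by billable hours (total 7,877): Tam 5,752.69 → $5,750; Petrov 4,189.79 → $4,200; Andrade 6,209.54 → $6,200; Marchetti 3,519.54 → $3,525; Okafor 4,003.44 → $4,000.
Totals: Tam $2,225 + $5,750 = $7,975; Petrov $2,225 + $4,200 = $6,425; Andrade $2,225 + $6,200 = $8,425; Marchetti $2,225 + $3,525 = $5,750; Okafor $2,225 + $4,000 = $6,225.

Tam: $7,975 | Petrov: $6,425 | Andrade: $8,425 | Marchetti: $5,750 | Okafor: $6,225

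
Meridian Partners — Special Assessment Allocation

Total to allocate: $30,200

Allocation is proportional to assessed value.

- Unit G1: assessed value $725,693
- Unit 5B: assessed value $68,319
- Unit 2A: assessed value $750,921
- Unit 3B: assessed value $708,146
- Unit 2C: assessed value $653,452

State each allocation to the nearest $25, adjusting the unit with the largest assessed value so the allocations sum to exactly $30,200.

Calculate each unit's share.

Assessed value total: 725,693 + 68,319 + 750,921 + 708,146 + 653,452 = 2,906,531.
Proportional shares: Unit G1 7,540.24; Unit 5B 709.86; Unit 2A 7,802.36; Unit 3B 7,357.92; Unit 2C 6,789.62.
Rounded to nearest $25: Unit G1 $7,550; Unit 5B $700; Unit 2A $7,800; Unit 3B $7,350; Unit 2C $6,800. Sum = $30,200.
Sum already equals the total — no adjustment.

Unit G1: $7,550 | Unit 5B: $700 | Unit 2A: $7,800 | Unit 3B: $7,350 | Unit 2C: $6,800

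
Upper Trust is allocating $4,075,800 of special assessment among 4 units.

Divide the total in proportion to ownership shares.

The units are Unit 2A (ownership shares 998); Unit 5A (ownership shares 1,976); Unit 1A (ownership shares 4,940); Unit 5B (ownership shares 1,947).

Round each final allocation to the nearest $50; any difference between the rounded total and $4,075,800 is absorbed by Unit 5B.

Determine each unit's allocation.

Combined ownership shares = 9,861.
Unrounded shares: Unit 2A 998/9,861 × $4,075,800 = 412,498.57; Unit 5A 1,976/9,861 × $4,075,800 = 816,730.64; Unit 1A 4,940/9,861 × $4,075,800 = 2,041,826.59; Unit 5B 1,947/9,861 × $4,075,800 = 804,744.20.
At nearest $50: Unit 2A $412,500; Unit 5A $816,750; Unit 1A $2,041,850; Unit 5B $804,750. Sum = $4,075,850.
Difference $4,075,800 − $4,075,850 = −$50 applied to Unit 5B: Unit 5B becomes $804,700.

Unit 2A: $412,500 | Unit 5A: $816,750 | Unit 1A: $2,041,850 | Unit 5B: $804,700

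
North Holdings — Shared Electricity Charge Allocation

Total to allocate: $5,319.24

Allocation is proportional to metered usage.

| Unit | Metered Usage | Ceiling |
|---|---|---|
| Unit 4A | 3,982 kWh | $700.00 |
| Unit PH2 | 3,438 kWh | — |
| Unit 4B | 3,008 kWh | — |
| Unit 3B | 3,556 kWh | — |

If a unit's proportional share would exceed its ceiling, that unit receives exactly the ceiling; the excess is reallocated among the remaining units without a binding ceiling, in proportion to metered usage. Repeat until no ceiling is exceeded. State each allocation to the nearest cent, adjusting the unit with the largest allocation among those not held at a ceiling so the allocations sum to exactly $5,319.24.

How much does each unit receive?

Unit 4A: $700.00 · Unit PH2: $1,587.78 · Unit 4B: $1,389.19 · Unit 3B: $1,642.27

Total metered usage = 13,984.
Proportional shares (ignoring caps): Unit 4A 1,514.6749; Unit PH2 1,307.7479; Unit 4B 1,144.1843; Unit 3B 1,352.6328.
Capped: Unit 4A ($700.00); remaining pool $4,619.24 reallocated over remaining metered usage 10,002.
Remaining shares: Unit PH2 1,587.7772 → $1,587.78; Unit 4B 1,389.1896 → $1,389.19; Unit 3B 1,642.2733 → $1,642.27.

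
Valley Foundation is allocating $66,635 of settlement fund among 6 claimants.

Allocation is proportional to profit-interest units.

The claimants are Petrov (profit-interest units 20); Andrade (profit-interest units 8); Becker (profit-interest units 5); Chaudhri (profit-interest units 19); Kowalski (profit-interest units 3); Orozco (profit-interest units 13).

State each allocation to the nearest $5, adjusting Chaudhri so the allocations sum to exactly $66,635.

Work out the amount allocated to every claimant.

Petrov: $19,600 | Andrade: $7,840 | Becker: $4,900 | Chaudhri: $18,615 | Kowalski: $2,940 | Orozco: $12,740

Total profit-interest units = 68.
Unrounded shares: Petrov 20/68 × $66,635 = 19,598.53; Andrade 8/68 × $66,635 = 7,839.41; Becker 5/68 × $66,635 = 4,899.63; Chaudhri 19/68 × $66,635 = 18,618.60; Kowalski 3/68 × $66,635 = 2,939.78; Orozco 13/68 × $66,635 = 12,739.04.
At nearest $5: Petrov $19,600; Andrade $7,840; Becker $4,900; Chaudhri $18,620; Kowalski $2,940; Orozco $12,740. Sum = $66,640.
Difference $66,635 − $66,640 = −$5 applied to Chaudhri: Chaudhri becomes $18,615.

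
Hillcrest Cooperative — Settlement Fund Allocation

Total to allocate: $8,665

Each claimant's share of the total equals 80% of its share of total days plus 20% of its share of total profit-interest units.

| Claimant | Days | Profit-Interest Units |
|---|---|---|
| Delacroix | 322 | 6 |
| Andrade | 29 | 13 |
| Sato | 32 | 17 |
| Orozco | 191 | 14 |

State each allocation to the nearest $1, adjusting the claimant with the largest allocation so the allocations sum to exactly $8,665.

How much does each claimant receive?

Delacroix: $4,096; Andrade: $801; Sato: $976; Orozco: $2,792

Days total 574; profit-interest units total 50.
Blended shares (80% days + 20% profit-interest units): Delacroix 0.4728; Andrade 0.0924; Sato 0.1126; Orozco 0.3222.
Raw shares: Delacroix 4,096.64; Andrade 800.80; Sato 975.67; Orozco 2,791.88.
Rounded to nearest $1: Delacroix $4,097; Andrade $801; Sato $976; Orozco $2,792. Sum = $8,666.
Difference $8,665 − $8,666 = −$1 applied to largest allocation (Delacroix): Delacroix becomes $4,096.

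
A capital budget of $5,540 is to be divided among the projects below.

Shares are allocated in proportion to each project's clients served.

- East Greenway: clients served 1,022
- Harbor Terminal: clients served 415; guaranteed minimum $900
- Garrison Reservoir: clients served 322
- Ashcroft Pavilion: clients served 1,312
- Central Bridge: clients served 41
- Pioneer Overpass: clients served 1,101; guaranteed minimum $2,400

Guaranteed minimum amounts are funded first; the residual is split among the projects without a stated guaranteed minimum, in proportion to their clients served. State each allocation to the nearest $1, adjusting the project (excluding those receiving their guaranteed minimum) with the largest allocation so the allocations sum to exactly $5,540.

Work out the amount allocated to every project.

Guaranteed amounts: Harbor Terminal $900; Pioneer Overpass $2,400. Balance $2,240.
Balance split over remaining clients served 2,697: East Greenway 848.82 → $849; Garrison Reservoir 267.44 → $267; Ashcroft Pavilion 1,089.68 → $1,090; Central Bridge 34.05 → $34.

East Greenway: $849; Harbor Terminal: $900; Garrison Reservoir: $267; Ashcroft Pavilion: $1,090; Central Bridge: $34; Pioneer Overpass: $2,400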